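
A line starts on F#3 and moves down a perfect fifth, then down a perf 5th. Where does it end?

E2

Down a perfect fifth from F#3: B2 (7 semitones down).
Down a perfect fifth from B2: E2 (7 semitones down).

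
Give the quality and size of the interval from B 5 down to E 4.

P12

Descending from B5 to E4 is the same interval as ascending E4 to B5.
E to B spans five letter names (E-F-G-A-B), plus an octave — that makes it a twelfth of some quality.
Counting semitones, E4→B5 is 19, which is the perfect twelfth.
(Equivalently, a compound perfect fifth: a perfect fifth plus an octave.)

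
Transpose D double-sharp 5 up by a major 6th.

B double-sharp 5

Counting six letter names up from D lands on B.
Moving 9 semitones up from D##5 (the size of a major sixth) reaches B##5.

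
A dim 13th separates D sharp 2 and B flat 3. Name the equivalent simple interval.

diminished 6th

Take out an octave (7 from the number): 13 − 7 = 6.
Quality carries through unchanged, so the simple form is a diminished sixth.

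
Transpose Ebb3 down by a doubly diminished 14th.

The fourteenth's letter: E down seven letter names plus an octave → F.
Moving 20 semitones down from Ebb3 (the size of a doubly diminished fourteenth) reaches F#1.

F#1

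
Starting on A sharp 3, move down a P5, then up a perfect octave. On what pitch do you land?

D sharp 4

A#3 down a perfect fifth → D#3 (7 semitones).
D#3 up a perfect octave → D#4 (12 semitones).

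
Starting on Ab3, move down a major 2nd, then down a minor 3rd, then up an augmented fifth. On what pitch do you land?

Down a major second from Ab3: Gb3 (2 semitones down).
Gb3 down a minor third → Eb3 (3 semitones).
Eb3 up an augmented fifth → B3 (8 semitones).

B3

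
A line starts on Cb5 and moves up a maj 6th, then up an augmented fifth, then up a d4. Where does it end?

Ab6

Cb5 up a major sixth → Ab5 (9 semitones).
Up an augmented fifth from Ab5: E6 (8 semitones up).
E6 up a diminished fourth → Ab6 (4 semitones).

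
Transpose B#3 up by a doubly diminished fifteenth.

A fifteenth keeps the letter name B, two octaves up from B.
Moving 22 semitones up from B#3 (the size of a doubly diminished fifteenth) reaches Bb5.

Bb5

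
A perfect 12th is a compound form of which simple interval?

P5

Subtracting seven from the interval number removes an octave: 12 − 7 = 5.
Quality carries through unchanged, so the simple form is a perfect fifth.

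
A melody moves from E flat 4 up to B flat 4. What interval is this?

E to B spans five letter names (E-F-G-A-B): a fifth.
Counting semitones, Eb4→Bb4 is 7, which is the perfect fifth.

perfect 5th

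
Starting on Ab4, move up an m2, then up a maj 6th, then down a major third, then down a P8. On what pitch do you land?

Ebb4

Ab4 up a minor second → Bbb4 (1 semitone).
A major sixth up from Bbb4 is Gb5.
A major third down from Gb5 is Ebb5.
Ebb5 down a perfect octave → Ebb4 (12 semitones).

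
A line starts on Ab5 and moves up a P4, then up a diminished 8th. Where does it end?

Dbb7

A perfect fourth up from Ab5 is Db6.
Db6 up a diminished octave → Dbb7 (11 semitones).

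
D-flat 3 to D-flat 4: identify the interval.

perfect octave

D to D is the same letter name, plus an octave: an octave.
Counting semitones, Db3→Db4 is 12, which is the perfect octave.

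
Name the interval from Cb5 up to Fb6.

perfect eleventh

C to F spans four letter names (C-D-E-F), plus an octave — that makes it an eleventh of some quality.
Counting semitones, Cb5→Fb6 is 17, which is the perfect eleventh.
(Equivalently, a compound perfect fourth: a perfect fourth plus an octave.)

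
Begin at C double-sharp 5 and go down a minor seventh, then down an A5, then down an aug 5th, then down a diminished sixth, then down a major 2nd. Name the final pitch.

D sharp 2

C##5 down a minor seventh → D##4 (10 semitones).
Down an augmented fifth from D##4: G#3 (8 semitones down).
An augmented fifth down from G#3 is C3.
Down a diminished sixth from C3: E#2 (7 semitones down).
Down a major second from E#2: D#2 (2 semitones down).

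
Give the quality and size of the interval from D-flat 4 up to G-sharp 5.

D to G spans four letter names (D-E-F-G), plus an octave — that makes it an eleventh of some quality.
Db4 to G#5 spans 19 semitones — two semitones wider than the perfect eleventh (17) — giving a doubly augmented eleventh.
(Equivalently, a compound doubly augmented fourth: a doubly augmented fourth plus an octave.)

doubly augmented eleventh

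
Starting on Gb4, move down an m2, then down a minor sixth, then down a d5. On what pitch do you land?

Down a minor second from Gb4: F4 (1 semitone down).
F4 down a minor sixth → A3 (8 semitones).
A diminished fifth down from A3 is D#3.

D#3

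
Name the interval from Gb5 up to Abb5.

m2

G to A spans two letter names (G-A) — that makes it a second of some quality.
A major second would be 2 semitones, but Gb5 to Abb5 is 1 — one semitone narrower, making it a minor second.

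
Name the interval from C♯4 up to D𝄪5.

C to D spans two letter names (C-D), plus an octave, so the interval is some kind of ninth.
A major ninth would be 14 semitones; C#4 to D##5 is 15, one semitone wider, so the interval is augmented.
(Equivalently, a compound augmented second: an augmented second plus an octave.)

augmented ninth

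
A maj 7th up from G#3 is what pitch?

Counting seven letter names up from G lands on F.
A major seventh spans 11 semitones, so from G#3 the target pitch is F##4.

F##4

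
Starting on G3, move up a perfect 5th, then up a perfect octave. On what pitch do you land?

Up a perfect fifth from G3: D4 (7 semitones up).
Up a perfect octave from D4: D5 (12 semitones up).

D5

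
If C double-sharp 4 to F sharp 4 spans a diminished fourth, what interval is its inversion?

augmented fifth

The rule of nine gives the new number: 9 − 4 = 5, so a fourth becomes a fifth.
And diminished becomes augmented under inversion, so we get an augmented fifth.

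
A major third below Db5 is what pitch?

Bbb4

Counting three letter names down from D lands on B.
Moving 4 semitones down from Db5 (the size of a major third) reaches Bbb4.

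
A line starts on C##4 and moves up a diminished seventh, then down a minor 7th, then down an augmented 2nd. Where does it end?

Bb3

Up a diminished seventh from C##4: B4 (9 semitones up).
A minor seventh down from B4 is C#4.
C#4 down an augmented second → Bb3 (3 semitones).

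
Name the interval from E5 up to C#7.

major 13th

E to C spans six letter names (E-F-G-A-B-C), plus an octave — that makes it a thirteenth of some quality.
The major thirteenth spans 21 semitones, and E5 to C#7 is exactly 21 semitones — so this is a major thirteenth.
(Equivalently, a compound major sixth: a major sixth plus an octave.)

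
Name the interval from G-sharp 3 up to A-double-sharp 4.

augmented ninth

G to A spans two letter names (G-A), plus an octave: a ninth.
G#3 to A##4 spans 15 semitones — one semitone wider than the major ninth (14) — giving an augmented ninth.
(Equivalently, a compound augmented second: an augmented second plus an octave.)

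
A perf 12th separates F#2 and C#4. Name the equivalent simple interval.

perfect 5th

Subtracting seven from the interval number removes an octave: 12 − 7 = 5.
That makes a perfect twelfth a compound perfect fifth — an octave plus a perfect fifth.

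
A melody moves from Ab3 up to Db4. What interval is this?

A to D spans four letter names (A-B-C-D) — that makes it a fourth of some quality.
The perfect fourth spans 5 semitones, and Ab3 to Db4 is exactly 5 semitones — so this is a perfect fourth.

perfect fourth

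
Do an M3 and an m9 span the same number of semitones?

A major third spans 4 semitones; a minor ninth spans 13 semitones. They differ by 9.

No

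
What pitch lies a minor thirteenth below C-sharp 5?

E-sharp 3

Six letters down from C (plus an octave) reaches E.
A minor thirteenth spans 20 semitones, so from C#5 the target pitch is E#3.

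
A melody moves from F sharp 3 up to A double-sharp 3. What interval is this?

F to A spans three letter names (F-G-A): a third.
A major third would be 4 semitones; F#3 to A##3 is 5, one semitone wider, so the interval is augmented.

A3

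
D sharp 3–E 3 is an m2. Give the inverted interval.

major seventh

The rule of nine gives the new number: 9 − 2 = 7, so a second becomes a seventh.
The quality also flips — minor becomes major — giving a major seventh.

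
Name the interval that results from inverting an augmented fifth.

diminished 4th

The rule of nine gives the new number: 9 − 5 = 4, so a fifth becomes a fourth.
Quality inverts too: augmented becomes diminished. That makes the inversion a diminished fourth.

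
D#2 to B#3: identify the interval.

major 13th

D to B spans six letter names (D-E-F-G-A-B), plus an octave — that makes it a thirteenth of some quality.
D#2 to B#3 is 21 semitones, matching the major thirteenth exactly, so the quality is major.
(Equivalently, a compound major sixth: a major sixth plus an octave.)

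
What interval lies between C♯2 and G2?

d5

C to G spans five letter names (C-D-E-F-G) — that makes it a fifth of some quality.
A perfect fifth would be 7 semitones; C#2 to G2 is 6, one semitone narrower, so the interval is diminished.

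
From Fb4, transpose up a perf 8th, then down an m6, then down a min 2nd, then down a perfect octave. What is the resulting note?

A perfect octave up from Fb4 is Fb5.
Down a minor sixth from Fb5: Ab4 (8 semitones down).
Ab4 down a minor second → G4 (1 semitone).
A perfect octave down from G4 is G3.

G3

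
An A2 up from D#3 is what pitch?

Counting two letter names up from D lands on E.
An augmented second is 3 semitones; 3 semitones up from D#3 gives E##3.

E##3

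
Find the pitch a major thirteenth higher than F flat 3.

D flat 5

Counting six letter names plus an octave up from F lands on D.
A major thirteenth is 21 semitones; 21 semitones up from Fb3 gives Db5.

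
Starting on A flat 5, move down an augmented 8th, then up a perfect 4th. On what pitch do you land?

D double-flat 5

An augmented octave down from Ab5 is Abb4.
Up a perfect fourth from Abb4: Dbb5 (5 semitones up).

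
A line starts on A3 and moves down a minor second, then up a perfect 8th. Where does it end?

A minor second down from A3 is G#3.
G#3 up a perfect octave → G#4 (12 semitones).

G#4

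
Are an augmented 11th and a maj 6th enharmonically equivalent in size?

An augmented eleventh spans 18 semitones; a major sixth spans 9 semitones. They differ by 9.

No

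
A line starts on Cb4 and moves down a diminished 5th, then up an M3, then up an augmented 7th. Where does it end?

A diminished fifth down from Cb4 is F3.
A major third up from F3 is A3.
An augmented seventh up from A3 is G##4.

G##4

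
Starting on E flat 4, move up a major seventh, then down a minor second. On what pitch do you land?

C sharp 5

Up a major seventh from Eb4: D5 (11 semitones up).
A minor second down from D5 is C#5.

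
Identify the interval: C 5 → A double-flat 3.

augmented 10th

Descending from C5 to Abb3 is the same interval as ascending Abb3 to C5.
A to C spans three letter names (A-B-C), plus an octave: a tenth.
A major tenth would be 16 semitones; Abb3 to C5 is 17, one semitone wider, so the interval is augmented.
(Equivalently, a compound augmented third: an augmented third plus an octave.)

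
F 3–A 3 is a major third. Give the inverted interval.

Interval numbers invert to sum to nine: 3 + 6 = 9, so a third inverts to a sixth.
Quality inverts too: major becomes minor. That makes the inversion a minor sixth.

m6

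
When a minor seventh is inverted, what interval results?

major 2nd

Inverted interval numbers add to nine, so a seventh pairs with a second (7 + 2 = 9).
The quality also flips — minor becomes major — giving a major second.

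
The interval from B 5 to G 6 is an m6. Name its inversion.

major 3rd

The rule of nine gives the new number: 9 − 6 = 3, so a sixth becomes a third.
And minor becomes major under inversion, so we get a major third.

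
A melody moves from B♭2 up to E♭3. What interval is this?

perfect 4th

B to E spans four letter names (B-C-D-E): a fourth.
Counting semitones, Bb2→Eb3 is 5, which is the perfect fourth.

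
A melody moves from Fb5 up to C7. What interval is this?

F to C spans five letter names (F-G-A-B-C), plus an octave: a twelfth.
The perfect twelfth is 19 semitones; here we have 20, one semitone wider: augmented.
(Equivalently, a compound augmented fifth: an augmented fifth plus an octave.)

A12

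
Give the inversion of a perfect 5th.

P4

The rule of nine gives the new number: 9 − 5 = 4, so a fifth becomes a fourth.
The quality also flips — perfect stays perfect — giving a perfect fourth.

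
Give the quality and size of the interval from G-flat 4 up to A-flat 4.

major second

G to A spans two letter names (G-A), so the interval is some kind of second.
Counting semitones, Gb4→Ab4 is 2, which is the major second.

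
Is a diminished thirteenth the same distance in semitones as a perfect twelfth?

A diminished thirteenth spans 19 semitones, and a perfect twelfth also spans 19 semitones — they're enharmonic.

Yes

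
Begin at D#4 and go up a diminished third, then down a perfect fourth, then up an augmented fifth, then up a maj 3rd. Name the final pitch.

A diminished third up from D#4 is F4.
A perfect fourth down from F4 is C4.
Up an augmented fifth from C4: G#4 (8 semitones up).
G#4 up a major third → B#4 (4 semitones).

B#4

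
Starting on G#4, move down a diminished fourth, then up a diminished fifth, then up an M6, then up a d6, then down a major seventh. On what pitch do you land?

Eb5

A diminished fourth down from G#4 is D##4.
A diminished fifth up from D##4 is A#4.
A major sixth up from A#4 is F##5.
Up a diminished sixth from F##5: D6 (7 semitones up).
A major seventh down from D6 is Eb5.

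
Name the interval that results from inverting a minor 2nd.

major seventh

Interval numbers invert to sum to nine: 2 + 7 = 9, so a second inverts to a seventh.
The quality also flips — minor becomes major — giving a major seventh.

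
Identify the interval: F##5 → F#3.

augmented fifteenth

Descending from F##5 to F#3 is the same interval as ascending F#3 to F##5.
F to F is the same letter name, plus 2 octaves — that makes it a fifteenth of some quality.
The perfect fifteenth is 24 semitones; here we have 25, one semitone wider: augmented.
(Equivalently, a compound augmented octave: an augmented octave plus an octave.)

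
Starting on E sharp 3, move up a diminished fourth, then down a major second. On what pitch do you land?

G 3

Up a diminished fourth from E#3: A3 (4 semitones up).
A major second down from A3 is G3.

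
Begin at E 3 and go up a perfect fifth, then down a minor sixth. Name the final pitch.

E3 up a perfect fifth → B3 (7 semitones).
B3 down a minor sixth → D#3 (8 semitones).

D sharp 3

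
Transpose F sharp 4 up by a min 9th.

Two letters up from F (plus an octave) reaches G.
Moving 13 semitones up from F#4 (the size of a minor ninth) reaches G5.

G 5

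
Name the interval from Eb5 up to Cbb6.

E to C spans six letter names (E-F-G-A-B-C), so the interval is some kind of sixth.
Eb5 to Cbb6 spans 7 semitones — two semitones narrower than the major sixth (9) — giving a diminished sixth.

d6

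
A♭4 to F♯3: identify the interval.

Descending from Ab4 to F#3 is the same interval as ascending F#3 to Ab4.
F to A spans three letter names (F-G-A), plus an octave: a tenth.
The major tenth is 16 semitones; here we have 14, two semitones narrower: diminished.
(Equivalently, a compound diminished third: a diminished third plus an octave.)

diminished tenth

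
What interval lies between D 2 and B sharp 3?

augmented 13th

D to B spans six letter names (D-E-F-G-A-B), plus an octave: a thirteenth.
D2 to B#3 spans 22 semitones — one semitone wider than the major thirteenth (21) — giving an augmented thirteenth.
(Equivalently, a compound augmented sixth: an augmented sixth plus an octave.)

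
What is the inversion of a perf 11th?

First reduce the compound perfect eleventh to its simple form, a perfect fourth.
Interval numbers invert to sum to nine: 4 + 5 = 9, so a fourth inverts to a fifth.
The quality also flips — perfect stays perfect — giving a perfect fifth.

perfect fifth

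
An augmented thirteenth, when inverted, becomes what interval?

diminished 3rd

First reduce the compound augmented thirteenth to its simple form, an augmented sixth.
The rule of nine gives the new number: 9 − 6 = 3, so a sixth becomes a third.
The quality also flips — augmented becomes diminished — giving a diminished third.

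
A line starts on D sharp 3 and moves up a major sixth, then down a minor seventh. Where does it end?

C double-sharp 3

D#3 up a major sixth → B#3 (9 semitones).
B#3 down a minor seventh → C##3 (10 semitones).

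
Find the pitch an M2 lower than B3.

A3

Two letter names down from B: A.
A major second is 2 semitones; 2 semitones down from B3 gives A3.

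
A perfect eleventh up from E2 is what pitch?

A3

Counting four letter names plus an octave up from E lands on A.
A perfect eleventh is 17 semitones; 17 semitones up from E2 gives A3.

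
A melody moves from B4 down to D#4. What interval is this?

minor 6th

Descending from B4 to D#4 is the same interval as ascending D#4 to B4.
D to B spans six letter names (D-E-F-G-A-B): a sixth.
At 8 semitones, D#4→B4 falls one short of a major sixth: minor.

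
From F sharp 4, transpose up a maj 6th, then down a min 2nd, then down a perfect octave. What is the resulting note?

Up a major sixth from F#4: D#5 (9 semitones up).
A minor second down from D#5 is C##5.
Down a perfect octave from C##5: C##4 (12 semitones down).

C double-sharp 4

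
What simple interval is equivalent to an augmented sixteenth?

augmented second

Each octave removed subtracts seven from the number: 16 − 14 = 2.
That makes an augmented sixteenth a compound augmented second — 2 octaves plus an augmented second.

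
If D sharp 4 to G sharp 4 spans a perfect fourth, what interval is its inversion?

Inverted interval numbers add to nine, so a fourth pairs with a fifth (4 + 5 = 9).
Quality inverts too: perfect stays perfect. That makes the inversion a perfect fifth.

perfect 5th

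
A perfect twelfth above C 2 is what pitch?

Counting five letter names plus an octave up from C lands on G.
A perfect twelfth is 19 semitones; 19 semitones up from C2 gives G3.

G 3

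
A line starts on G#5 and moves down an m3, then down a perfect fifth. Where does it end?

A#4

G#5 down a minor third → E#5 (3 semitones).
Down a perfect fifth from E#5: A#4 (7 semitones down).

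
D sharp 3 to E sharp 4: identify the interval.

major ninth

D to E spans two letter names (D-E), plus an octave — that makes it a ninth of some quality.
D#3 to E#4 is 14 semitones, matching the major ninth exactly, so the quality is major.
(Equivalently, a compound major second: a major second plus an octave.)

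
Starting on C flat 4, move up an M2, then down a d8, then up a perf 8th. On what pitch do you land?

Cb4 up a major second → Db4 (2 semitones).
A diminished octave down from Db4 is D3.
Up a perfect octave from D3: D4 (12 semitones up).

D 4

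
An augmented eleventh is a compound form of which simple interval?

augmented 4th

Each octave removed subtracts seven from the number: 11 − 7 = 4.
That makes an augmented eleventh a compound augmented fourth — an octave plus an augmented fourth.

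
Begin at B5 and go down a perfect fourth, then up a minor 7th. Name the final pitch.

E6

Down a perfect fourth from B5: F#5 (5 semitones down).
Up a minor seventh from F#5: E6 (10 semitones up).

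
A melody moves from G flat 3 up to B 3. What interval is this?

G to B spans three letter names (G-A-B): a third.
A major third would be 4 semitones; Gb3 to B3 is 5, one semitone wider, so the interval is augmented.

augmented third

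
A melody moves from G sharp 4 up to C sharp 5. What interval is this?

G to C spans four letter names (G-A-B-C): a fourth.
Counting semitones, G#4→C#5 is 5, which is the perfect fourth.

perfect fourth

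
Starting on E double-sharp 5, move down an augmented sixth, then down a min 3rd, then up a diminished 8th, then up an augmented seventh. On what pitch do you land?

D double-sharp 6

An augmented sixth down from E##5 is G#4.
G#4 down a minor third → E#4 (3 semitones).
A diminished octave up from E#4 is E5.
E5 up an augmented seventh → D##6 (12 semitones).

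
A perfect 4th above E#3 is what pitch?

The fourth takes the letter from E up to A.
A perfect fourth is 5 semitones; 5 semitones up from E#3 gives A#3.

A#3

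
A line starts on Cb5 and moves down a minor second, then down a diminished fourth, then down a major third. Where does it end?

Down a minor second from Cb5: Bb4 (1 semitone down).
Bb4 down a diminished fourth → F#4 (4 semitones).
F#4 down a major third → D4 (4 semitones).

D4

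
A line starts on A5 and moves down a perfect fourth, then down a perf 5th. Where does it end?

Down a perfect fourth from A5: E5 (5 semitones down).
Down a perfect fifth from E5: A4 (7 semitones down).

A4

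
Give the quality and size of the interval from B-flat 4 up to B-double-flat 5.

d8

B to B is the same letter name, plus an octave: an octave.
Bb4 to Bbb5 spans 11 semitones — one semitone narrower than the perfect octave (12) — giving a diminished octave.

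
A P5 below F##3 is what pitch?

B#2

Five letter names down from F: B.
Moving 7 semitones down from F##3 (the size of a perfect fifth) reaches B#2.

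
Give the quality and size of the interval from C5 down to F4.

perfect fifth

Descending from C5 to F4 is the same interval as ascending F4 to C5.
F to C spans five letter names (F-G-A-B-C): a fifth.
Counting semitones, F4→C5 is 7, which is the perfect fifth.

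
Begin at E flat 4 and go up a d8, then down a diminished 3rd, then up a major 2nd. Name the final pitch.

Eb4 up a diminished octave → Ebb5 (11 semitones).
A diminished third down from Ebb5 is C5.
C5 up a major second → D5 (2 semitones).

D 5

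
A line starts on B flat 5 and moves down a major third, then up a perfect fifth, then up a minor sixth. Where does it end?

Bb5 down a major third → Gb5 (4 semitones).
Gb5 up a perfect fifth → Db6 (7 semitones).
A minor sixth up from Db6 is Bbb6.

B double-flat 6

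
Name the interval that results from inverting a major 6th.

The rule of nine gives the new number: 9 − 6 = 3, so a sixth becomes a third.
Quality inverts too: major becomes minor. That makes the inversion a minor third.

m3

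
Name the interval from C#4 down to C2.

augmented fifteenth

Descending from C#4 to C2 is the same interval as ascending C2 to C#4.
C to C is the same letter name, plus 2 octaves — that makes it a fifteenth of some quality.
A perfect fifteenth would be 24 semitones; C2 to C#4 is 25, one semitone wider, so the interval is augmented.
(Equivalently, a compound augmented octave: an augmented octave plus an octave.)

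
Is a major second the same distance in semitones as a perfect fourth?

2 semitones (major second) vs 5 semitones (perfect fourth): not equal.

No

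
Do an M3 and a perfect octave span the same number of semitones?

A major third spans 4 semitones; a perfect octave spans 12 semitones. They differ by 8.

No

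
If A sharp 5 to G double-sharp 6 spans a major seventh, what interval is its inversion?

minor 2nd

Interval numbers invert to sum to nine: 7 + 2 = 9, so a seventh inverts to a second.
Quality inverts too: major becomes minor. That makes the inversion a minor second.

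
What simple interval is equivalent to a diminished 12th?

d5

Subtracting seven from the interval number removes an octave: 12 − 7 = 5.
Quality carries through unchanged, so the simple form is a diminished fifth.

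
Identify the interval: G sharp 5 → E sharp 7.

major thirteenth

G to E spans six letter names (G-A-B-C-D-E), plus an octave — that makes it a thirteenth of some quality.
G#5 to E#7 is 21 semitones, matching the major thirteenth exactly, so the quality is major.
(Equivalently, a compound major sixth: a major sixth plus an octave.)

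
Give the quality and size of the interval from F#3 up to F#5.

perfect fifteenth

F to F is the same letter name, plus 2 octaves: a fifteenth.
The perfect fifteenth spans 24 semitones, and F#3 to F#5 is exactly 24 semitones — so this is a perfect fifteenth.
(Equivalently, a compound perfect octave: a perfect octave plus an octave.)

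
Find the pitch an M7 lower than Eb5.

Fb4

Seven letter names down from E: F.
A major seventh spans 11 semitones, so from Eb5 the target pitch is Fb4.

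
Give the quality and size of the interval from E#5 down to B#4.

Descending from E#5 to B#4 is the same interval as ascending B#4 to E#5.
B to E spans four letter names (B-C-D-E): a fourth.
The perfect fourth spans 5 semitones, and B#4 to E#5 is exactly 5 semitones — so this is a perfect fourth.

P4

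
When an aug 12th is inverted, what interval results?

diminished fourth

First reduce the compound augmented twelfth to its simple form, an augmented fifth.
The rule of nine gives the new number: 9 − 5 = 4, so a fifth becomes a fourth.
Quality inverts too: augmented becomes diminished. That makes the inversion a diminished fourth.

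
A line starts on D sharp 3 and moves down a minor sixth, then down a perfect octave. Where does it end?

A minor sixth down from D#3 is F##2.
F##2 down a perfect octave → F##1 (12 semitones).

F double-sharp 1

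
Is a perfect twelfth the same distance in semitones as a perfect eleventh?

No

19 semitones (perfect twelfth) vs 17 semitones (perfect eleventh): not equal.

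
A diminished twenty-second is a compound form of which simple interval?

Subtracting seven from the interval number removes an octave: 22 − 14 = 8.
So a diminished twenty-second is 2 octaves plus a diminished octave. The quality is unchanged.

d8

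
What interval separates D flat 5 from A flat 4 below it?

Descending from Db5 to Ab4 is the same interval as ascending Ab4 to Db5.
A to D spans four letter names (A-B-C-D), so the interval is some kind of fourth.
The perfect fourth spans 5 semitones, and Ab4 to Db5 is exactly 5 semitones — so this is a perfect fourth.

perfect 4th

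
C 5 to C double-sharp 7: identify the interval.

C to C is the same letter name, plus 2 octaves, so the interval is some kind of fifteenth.
C5 to C##7 spans 26 semitones — two semitones wider than the perfect fifteenth (24) — giving a doubly augmented fifteenth.
(Equivalently, a compound doubly augmented octave: a doubly augmented octave plus an octave.)

doubly augmented fifteenth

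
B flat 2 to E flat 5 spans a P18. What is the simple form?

perfect fourth

Take out 2 octaves (14 from the number): 18 − 14 = 4.
That makes a perfect eighteenth a compound perfect fourth — 2 octaves plus a perfect fourth.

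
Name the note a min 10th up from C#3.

Counting three letter names plus an octave up from C lands on E.
A minor tenth spans 15 semitones, so from C#3 the target pitch is E4.

E4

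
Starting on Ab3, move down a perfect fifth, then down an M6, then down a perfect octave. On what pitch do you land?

A perfect fifth down from Ab3 is Db3.
Down a major sixth from Db3: Fb2 (9 semitones down).
Down a perfect octave from Fb2: Fb1 (12 semitones down).

Fb1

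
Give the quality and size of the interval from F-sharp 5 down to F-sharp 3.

P15

Descending from F#5 to F#3 is the same interval as ascending F#3 to F#5.
F to F is the same letter name, plus 2 octaves, so the interval is some kind of fifteenth.
Counting semitones, F#3→F#5 is 24, which is the perfect fifteenth.
(Equivalently, a compound perfect octave: a perfect octave plus an octave.)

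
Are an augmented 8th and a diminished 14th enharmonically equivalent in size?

No

13 semitones (augmented octave) vs 21 semitones (diminished fourteenth): not equal.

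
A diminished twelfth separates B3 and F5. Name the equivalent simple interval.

Each octave removed subtracts seven from the number: 12 − 7 = 5.
Quality carries through unchanged, so the simple form is a diminished fifth.

diminished 5th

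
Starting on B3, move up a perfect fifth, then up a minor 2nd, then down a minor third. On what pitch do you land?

E4

B3 up a perfect fifth → F#4 (7 semitones).
A minor second up from F#4 is G4.
G4 down a minor third → E4 (3 semitones).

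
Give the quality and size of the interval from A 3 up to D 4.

perfect fourth

A to D spans four letter names (A-B-C-D): a fourth.
The perfect fourth spans 5 semitones, and A3 to D4 is exactly 5 semitones — so this is a perfect fourth.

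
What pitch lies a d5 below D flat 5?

The fifth takes the letter from D down to G.
A diminished fifth spans 6 semitones, so from Db5 the target pitch is G4.

G 4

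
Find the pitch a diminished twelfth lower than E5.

Counting five letter names plus an octave down from E lands on A.
A diminished twelfth spans 18 semitones, so from E5 the target pitch is A#3.

A#3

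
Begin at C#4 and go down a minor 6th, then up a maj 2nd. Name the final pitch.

Down a minor sixth from C#4: E#3 (8 semitones down).
Up a major second from E#3: F##3 (2 semitones up).

F##3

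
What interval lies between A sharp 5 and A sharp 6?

perfect octave

A to A is the same letter name, plus an octave — that makes it an octave of some quality.
The perfect octave spans 12 semitones, and A#5 to A#6 is exactly 12 semitones — so this is a perfect octave.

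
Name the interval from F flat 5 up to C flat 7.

F to C spans five letter names (F-G-A-B-C), plus an octave, so the interval is some kind of twelfth.
Counting semitones, Fb5→Cb7 is 19, which is the perfect twelfth.
(Equivalently, a compound perfect fifth: a perfect fifth plus an octave.)

perfect 12th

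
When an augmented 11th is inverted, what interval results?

diminished fifth

First reduce the compound augmented eleventh to its simple form, an augmented fourth.
The rule of nine gives the new number: 9 − 4 = 5, so a fourth becomes a fifth.
And augmented becomes diminished under inversion, so we get a diminished fifth.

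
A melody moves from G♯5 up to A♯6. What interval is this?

major ninth

G to A spans two letter names (G-A), plus an octave, so the interval is some kind of ninth.
G#5 to A#6 is 14 semitones, matching the major ninth exactly, so the quality is major.
(Equivalently, a compound major second: a major second plus an octave.)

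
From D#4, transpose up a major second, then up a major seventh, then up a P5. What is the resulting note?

A##5

D#4 up a major second → E#4 (2 semitones).
Up a major seventh from E#4: D##5 (11 semitones up).
Up a perfect fifth from D##5: A##5 (7 semitones up).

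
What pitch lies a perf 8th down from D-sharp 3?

For an octave the letter name doesn't change: still D, an octave down.
A perfect octave is 12 semitones; 12 semitones down from D#3 gives D#2.

D-sharp 2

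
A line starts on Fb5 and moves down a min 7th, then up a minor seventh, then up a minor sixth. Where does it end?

Dbb6

Down a minor seventh from Fb5: Gb4 (10 semitones down).
Up a minor seventh from Gb4: Fb5 (10 semitones up).
A minor sixth up from Fb5 is Dbb6.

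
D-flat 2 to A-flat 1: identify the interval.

Descending from Db2 to Ab1 is the same interval as ascending Ab1 to Db2.
A to D spans four letter names (A-B-C-D), so the interval is some kind of fourth.
Ab1 to Db2 is 5 semitones, matching the perfect fourth exactly, so the quality is perfect.

perfect fourth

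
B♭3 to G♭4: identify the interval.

B to G spans six letter names (B-C-D-E-F-G) — that makes it a sixth of some quality.
Bb3 to Gb4 is 8 semitones, a half step short of the major sixth (9), so this is minor.

minor 6th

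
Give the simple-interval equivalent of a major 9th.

major 2nd

Take out an octave (7 from the number): 9 − 7 = 2.
Quality carries through unchanged, so the simple form is a major second.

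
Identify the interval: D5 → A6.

P12

D to A spans five letter names (D-E-F-G-A), plus an octave, so the interval is some kind of twelfth.
The perfect twelfth spans 19 semitones, and D5 to A6 is exactly 19 semitones — so this is a perfect twelfth.
(Equivalently, a compound perfect fifth: a perfect fifth plus an octave.)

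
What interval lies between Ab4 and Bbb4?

minor second

A to B spans two letter names (A-B), so the interval is some kind of second.
A major second would be 2 semitones, but Ab4 to Bbb4 is 1 — one semitone narrower, making it a minor second.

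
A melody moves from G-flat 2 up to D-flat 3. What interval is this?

G to D spans five letter names (G-A-B-C-D), so the interval is some kind of fifth.
The perfect fifth spans 7 semitones, and Gb2 to Db3 is exactly 7 semitones — so this is a perfect fifth.

perfect fifth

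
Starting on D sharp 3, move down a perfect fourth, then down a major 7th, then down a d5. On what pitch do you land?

E sharp 1

Down a perfect fourth from D#3: A#2 (5 semitones down).
Down a major seventh from A#2: B1 (11 semitones down).
B1 down a diminished fifth → E#1 (6 semitones).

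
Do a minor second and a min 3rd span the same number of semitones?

1 semitone (minor second) vs 3 semitones (minor third): not equal.

No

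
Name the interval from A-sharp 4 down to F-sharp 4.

major third

Descending from A#4 to F#4 is the same interval as ascending F#4 to A#4.
F to A spans three letter names (F-G-A), so the interval is some kind of third.
F#4 to A#4 is 4 semitones, matching the major third exactly, so the quality is major.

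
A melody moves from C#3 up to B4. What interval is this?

minor 14th

C to B spans seven letter names (C-D-E-F-G-A-B), plus an octave — that makes it a fourteenth of some quality.
A major fourteenth would be 23 semitones, but C#3 to B4 is 22 — one semitone narrower, making it a minor fourteenth.
(Equivalently, a compound minor seventh: a minor seventh plus an octave.)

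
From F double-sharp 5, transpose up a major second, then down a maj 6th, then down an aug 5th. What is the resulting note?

Up a major second from F##5: G##5 (2 semitones up).
Down a major sixth from G##5: B#4 (9 semitones down).
B#4 down an augmented fifth → E4 (8 semitones).

E 4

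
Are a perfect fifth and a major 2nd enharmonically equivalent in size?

No

A perfect fifth spans 7 semitones; a major second spans 2 semitones. They differ by 5.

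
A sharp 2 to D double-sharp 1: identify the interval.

diminished 12th

Descending from A#2 to D##1 is the same interval as ascending D##1 to A#2.
D to A spans five letter names (D-E-F-G-A), plus an octave — that makes it a twelfth of some quality.
The perfect twelfth is 19 semitones; here we have 18, one semitone narrower: diminished.
(Equivalently, a compound diminished fifth: a diminished fifth plus an octave.)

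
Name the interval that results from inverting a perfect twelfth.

First reduce the compound perfect twelfth to its simple form, a perfect fifth.
The rule of nine gives the new number: 9 − 5 = 4, so a fifth becomes a fourth.
Quality inverts too: perfect stays perfect. That makes the inversion a perfect fourth.

P4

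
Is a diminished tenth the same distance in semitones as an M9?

A diminished tenth = 14 semitones = a major ninth; enharmonically equal.

Yes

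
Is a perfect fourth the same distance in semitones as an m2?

No

5 semitones (perfect fourth) vs 1 semitone (minor second): not equal.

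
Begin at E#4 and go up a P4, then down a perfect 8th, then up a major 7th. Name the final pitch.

G##4

A perfect fourth up from E#4 is A#4.
Down a perfect octave from A#4: A#3 (12 semitones down).
A#3 up a major seventh → G##4 (11 semitones).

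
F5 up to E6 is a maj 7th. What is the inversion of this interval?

The rule of nine gives the new number: 9 − 7 = 2, so a seventh becomes a second.
Quality inverts too: major becomes minor. That makes the inversion a minor second.

minor 2nd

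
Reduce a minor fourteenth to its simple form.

minor seventh

Take out an octave (7 from the number): 14 − 7 = 7.
That makes a minor fourteenth a compound minor seventh — an octave plus a minor seventh.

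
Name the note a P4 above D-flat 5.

Four letter names up from D: G.
Moving 5 semitones up from Db5 (the size of a perfect fourth) reaches Gb5.

G-flat 5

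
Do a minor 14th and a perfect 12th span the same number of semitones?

No

22 semitones (minor fourteenth) vs 19 semitones (perfect twelfth): not equal.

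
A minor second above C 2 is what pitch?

Two letter names up from C: D.
Moving 1 semitone up from C2 (the size of a minor second) reaches Db2.

D-flat 2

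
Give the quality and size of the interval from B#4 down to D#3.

Descending from B#4 to D#3 is the same interval as ascending D#3 to B#4.
D to B spans six letter names (D-E-F-G-A-B), plus an octave: a thirteenth.
Counting semitones, D#3→B#4 is 21, which is the major thirteenth.
(Equivalently, a compound major sixth: a major sixth plus an octave.)

major thirteenth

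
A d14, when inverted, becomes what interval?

augmented 2nd

First reduce the compound diminished fourteenth to its simple form, a diminished seventh.
Inverted interval numbers add to nine, so a seventh pairs with a second (7 + 2 = 9).
The quality also flips — diminished becomes augmented — giving an augmented second.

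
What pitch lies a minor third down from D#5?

Three letter names down from D: B.
Moving 3 semitones down from D#5 (the size of a minor third) reaches B#4.

B#4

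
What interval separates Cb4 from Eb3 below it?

m6

Descending from Cb4 to Eb3 is the same interval as ascending Eb3 to Cb4.
E to C spans six letter names (E-F-G-A-B-C): a sixth.
At 8 semitones, Eb3→Cb4 falls one short of a major sixth: minor.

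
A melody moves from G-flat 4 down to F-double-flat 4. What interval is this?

Descending from Gb4 to Fbb4 is the same interval as ascending Fbb4 to Gb4.
F to G spans two letter names (F-G) — that makes it a second of some quality.
The major second is 2 semitones; here we have 3, one semitone wider: augmented.

augmented second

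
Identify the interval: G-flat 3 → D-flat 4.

G to D spans five letter names (G-A-B-C-D), so the interval is some kind of fifth.
The perfect fifth spans 7 semitones, and Gb3 to Db4 is exactly 7 semitones — so this is a perfect fifth.

perfect fifth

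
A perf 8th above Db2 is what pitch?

Db3

The letter stays D (same as the start), shifted an octave up.
Moving 12 semitones up from Db2 (the size of a perfect octave) reaches Db3.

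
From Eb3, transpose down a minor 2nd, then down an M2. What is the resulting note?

C3

Down a minor second from Eb3: D3 (1 semitone down).
A major second down from D3 is C3.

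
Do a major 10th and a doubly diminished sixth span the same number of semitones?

A major tenth spans 16 semitones; a doubly diminished sixth spans 6 semitones. They differ by 10.

No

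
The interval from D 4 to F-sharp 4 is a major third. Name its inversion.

The rule of nine gives the new number: 9 − 3 = 6, so a third becomes a sixth.
And major becomes minor under inversion, so we get a minor sixth.

minor sixth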